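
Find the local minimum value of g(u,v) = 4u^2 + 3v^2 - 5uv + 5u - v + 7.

107/23

∂g/∂u = 8u - 5v + 5 = 0 and ∂g/∂v = -5u + 6v - 1 = 0, so (u, v) = (-25/23, -17/23).
The Hessian has g_{uu} = 8, g_{vv} = 6, g_{uv} = -5, giving D = 23 > 0 with g_{uu} > 0, so the point is a local minimum.
g(-25/23, -17/23) = 107/23.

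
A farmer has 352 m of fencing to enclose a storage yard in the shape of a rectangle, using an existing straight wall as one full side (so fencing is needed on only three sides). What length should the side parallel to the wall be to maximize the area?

176

Let the sides perpendicular to the wall have length x and the parallel side y, so 2x + y = 352 and the area is A = xy = x(352 − 2x).
A'(x) = 352 − 4x = 0 gives x = 88, and A''(x) = −4 < 0 confirms a maximum.
Then y = 352 − 2·88 = 176 and A = 15488.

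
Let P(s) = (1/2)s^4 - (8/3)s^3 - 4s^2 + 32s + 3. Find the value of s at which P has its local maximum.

2

P'(s) = 2s^3 - 8s^2 - 8s + 32. Setting P'(s) = 0 gives s ∈ {-2, 2, 4}.
P''(s) = 6s^2 - 16s - 8. P''(-2) = 48 > 0 ⇒ local minimum; P''(2) = -16 < 0 ⇒ local maximum; P''(4) = 24 > 0 ⇒ local minimum.
Thus P has its local maximum at s = 2, with value 113/3.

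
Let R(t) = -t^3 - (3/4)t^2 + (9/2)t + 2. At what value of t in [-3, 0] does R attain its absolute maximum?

-3

R'(t) = -3t^2 - (3/2)t + 9/2, whose only zero in [-3, 0] is t = -3/2.
Evaluating at the critical points and endpoints: R(-3) = 35/4; R(-3/2) = -49/16; R(0) = 2.
So the maximum is R(-3) = 35/4.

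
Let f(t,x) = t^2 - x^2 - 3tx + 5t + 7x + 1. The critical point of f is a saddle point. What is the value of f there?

142/13

∂f/∂t = 2t - 3x + 5 = 0 and ∂f/∂x = -3t - 2x + 7 = 0, so (t, x) = (11/13, 29/13).
The Hessian has f_{tt} = 2, f_{xx} = -2, f_{tx} = -3, giving D = -13 < 0, so the point is a saddle point.
f(11/13, 29/13) = 142/13.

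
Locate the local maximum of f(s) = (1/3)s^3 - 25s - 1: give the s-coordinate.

-5

f'(s) = s^2 - 25 = 0 at s = -5, 5.
Second-derivative test with f''(s) = 2s: f''(-5) = -10 < 0 ⇒ local maximum; f''(5) = 10 > 0 ⇒ local minimum.
Thus f has its local maximum at s = -5, with value 247/3.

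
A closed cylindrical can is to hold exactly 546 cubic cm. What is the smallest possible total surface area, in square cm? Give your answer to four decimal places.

With radius r and height h, πr²h = 546 so h = 546/(πr²), and S(r) = 2πr² + 2πrh = 2πr² + 2·546/r.
S'(r) = 4πr − 2·546/r² = 0 ⇒ r³ = 546/(2π), so r ≈ 4.4293 and h = 2r ≈ 8.8587.
S''(r) = 4π + 4·546/r³ > 0, so this is the minimum; S ≈ 369.8080.

369.8080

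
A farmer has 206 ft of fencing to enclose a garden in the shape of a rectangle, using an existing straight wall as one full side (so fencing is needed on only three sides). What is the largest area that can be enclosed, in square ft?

10609/2

Let the sides perpendicular to the wall have length x and the parallel side y, so 2x + y = 206 and the area is A = xy = x(206 − 2x).
A'(x) = 206 − 4x = 0 gives x = 103/2, and A''(x) = −4 < 0 confirms a maximum.
Then y = 206 − 2·103/2 = 103 and A = 10609/2.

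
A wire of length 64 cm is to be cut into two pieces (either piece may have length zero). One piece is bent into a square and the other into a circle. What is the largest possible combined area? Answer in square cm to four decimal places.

Let x be the length used for the square. Square side x/4; circle radius (64−x)/(2π).
A(x) = (x/4)² + π·((64−x)/(2π))² = x²/16 + (64−x)²/(4π) for 0 ≤ x ≤ 64. A'(x) = x/8 − (64−x)/(2π) = 0 gives x = 4·64/(π+4) ≈ 35.8463.
A'' > 0, so the interior critical point is a minimum; the maximum is at an endpoint. A(0) = 325.9493 and A(64) = 256.0000, so the largest area is 325.9493.

325.9493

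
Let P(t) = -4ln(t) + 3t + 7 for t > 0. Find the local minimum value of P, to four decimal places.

P'(t) = -4/t + 3 = 0 gives t = 4/3.
P''(t) = 4/t², which is positive for t > 0, so this is a local minimum.
P(4/3) = -4·ln(4/3) + 4 + 7 ≈ 9.8493.

9.8493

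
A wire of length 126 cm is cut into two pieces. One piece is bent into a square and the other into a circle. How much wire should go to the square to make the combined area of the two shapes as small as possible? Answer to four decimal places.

Let x be the length used for the square. Square side x/4; circle radius (126−x)/(2π).
A(x) = (x/4)² + π·((126−x)/(2π))² = x²/16 + (126−x)²/(4π) for 0 ≤ x ≤ 126. A'(x) = x/8 − (126−x)/(2π) = 0 gives x = 4·126/(π+4) ≈ 70.5725.
A'' = 1/8 + 1/(2π) > 0, so this gives the minimum combined area; x ≈ 70.5725 cm to the square.

70.5725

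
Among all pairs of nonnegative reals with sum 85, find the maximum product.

With x + y = 85, the product is P(x) = x(85 − x).
P'(x) = 85 − 2x = 0 gives x = 85/2; P'' = −2 < 0, so this is the maximum.
P = 85/2·85/2 = 7225/4.

7225/4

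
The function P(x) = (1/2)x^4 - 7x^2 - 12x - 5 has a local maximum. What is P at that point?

P'(x) = 2x^3 - 14x - 12 = 0 at x = -2, -1, 3.
Second-derivative test with P''(x) = 6x^2 - 14: P''(-2) = 10 > 0 ⇒ local minimum; P''(-1) = -8 < 0 ⇒ local maximum; P''(3) = 40 > 0 ⇒ local minimum.
The local maximum is P(-1) = 1/2.

1/2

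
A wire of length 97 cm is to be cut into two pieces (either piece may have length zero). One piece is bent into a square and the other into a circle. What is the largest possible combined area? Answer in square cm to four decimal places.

748.7444

Let x be the length used for the square. Square side x/4; circle radius (97−x)/(2π).
A(x) = (x/4)² + π·((97−x)/(2π))² = x²/16 + (97−x)²/(4π) for 0 ≤ x ≤ 97. A'(x) = x/8 − (97−x)/(2π) = 0 gives x = 4·97/(π+4) ≈ 54.3296.
A'' > 0, so the interior critical point is a minimum; the maximum is at an endpoint. A(0) = 748.7444 and A(97) = 588.0625, so the largest area is 748.7444.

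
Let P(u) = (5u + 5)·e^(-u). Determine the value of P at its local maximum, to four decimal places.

P'(u) = 5·e^(-u) + (5u + 5)·(-1)·e^(-u) = (-5u)·e^(-u). Since e^(-u) > 0, the only critical point is u = 0.
P''(0) has the same sign as -5 < 0, so this is a local maximum.
P(0) = (5)·e^(0) ≈ 5.0000.

5.0000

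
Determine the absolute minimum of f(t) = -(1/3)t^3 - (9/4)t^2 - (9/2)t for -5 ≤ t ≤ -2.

9/4

The derivative is -t^2 - (9/2)t - 9/2, whose only zero in [-5, -2] is t = -3.
Compare values at every candidate in [-5, -2]: f(-5) = 95/12; f(-3) = 9/4; f(-2) = 8/3.
So the minimum is f(-3) = 9/4.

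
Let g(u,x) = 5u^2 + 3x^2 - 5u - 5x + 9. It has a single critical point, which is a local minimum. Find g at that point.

17/3

∂g/∂u = 10u - 5 = 0 and ∂g/∂x = 6x - 5 = 0, so (u, x) = (1/2, 5/6).
The Hessian has g_{uu} = 10, g_{xx} = 6, g_{ux} = 0, giving D = 60 > 0 with g_{uu} > 0, so the point is a local minimum.
g(1/2, 5/6) = 17/3.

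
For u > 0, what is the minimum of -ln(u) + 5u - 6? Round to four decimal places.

-3.3906

g'(u) = -1/u + 5 = 0 gives u = 1/5.
g''(u) = 1/u², which is positive for u > 0, so this is a local minimum.
g(1/5) = -1·ln(1/5) + 1 - 6 ≈ -3.3906.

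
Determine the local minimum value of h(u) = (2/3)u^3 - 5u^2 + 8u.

h'(u) = 2u^2 - 10u + 8 = 0 at u = 1, 4.
Second-derivative test with h''(u) = 4u - 10: h''(1) = -6 < 0 ⇒ local maximum; h''(4) = 6 > 0 ⇒ local minimum.
Thus h has its local minimum at u = 4, with value -16/3.

-16/3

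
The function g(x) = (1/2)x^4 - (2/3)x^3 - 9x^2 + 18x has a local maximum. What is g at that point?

g'(x) = 2x^3 - 2x^2 - 18x + 18. Setting g'(x) = 0 gives x ∈ {-3, 1, 3}.
Second-derivative test with g''(x) = 6x^2 - 4x - 18: g''(-3) = 48 > 0 ⇒ local minimum; g''(1) = -16 < 0 ⇒ local maximum; g''(3) = 24 > 0 ⇒ local minimum.
Thus g has its local maximum at x = 1, with value 53/6.

53/6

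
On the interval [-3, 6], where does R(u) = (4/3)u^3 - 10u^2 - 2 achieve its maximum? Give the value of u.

Differentiating, R'(u) = 4u^2 - 20u; which vanishes at u = 0 and u = 5.
Compare values at every candidate in [-3, 6]: R(-3) = -128, R(0) = -2, R(5) = -256/3, R(6) = -74.
Hence the absolute maximum is -2 at u = 0.

0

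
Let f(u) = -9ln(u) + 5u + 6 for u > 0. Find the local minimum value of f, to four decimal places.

f'(u) = -9/u + 5 = 0 gives u = 9/5.
f''(u) = 9/u², which is positive for u > 0, so this is a local minimum.
f(9/5) = -9·ln(9/5) + 9 + 6 ≈ 9.7099.

9.7099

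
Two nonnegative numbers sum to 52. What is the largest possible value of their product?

With x + y = 52, the product is P(x) = x(52 − x).
P'(x) = 52 − 2x = 0 gives x = 26; P'' = −2 < 0, so this is the maximum.
P = 26·26 = 676.

676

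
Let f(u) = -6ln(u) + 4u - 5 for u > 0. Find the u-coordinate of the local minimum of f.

3/2

f'(u) = -6/u + 4 = 0 gives u = 3/2.
f''(u) = 6/u², which is positive for u > 0, so this is a local minimum.
f(3/2) = -6·ln(3/2) + 6 - 5 ≈ -1.4328.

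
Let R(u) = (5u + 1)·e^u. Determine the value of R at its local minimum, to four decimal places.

-1.5060

By the product rule, R'(u) = (5u + 6)·e^u. Since e^u > 0, the only critical point is u = -6/5.
R''(-6/5) has the same sign as 5 > 0, so this is a local minimum.
R(-6/5) = (-5)·e^(-6/5) ≈ -1.5060.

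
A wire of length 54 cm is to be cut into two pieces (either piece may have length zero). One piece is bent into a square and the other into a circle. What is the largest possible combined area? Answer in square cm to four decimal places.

Let x be the length used for the square. Square side x/4; circle radius (54−x)/(2π).
A(x) = (x/4)² + π·((54−x)/(2π))² = x²/16 + (54−x)²/(4π) for 0 ≤ x ≤ 54. A'(x) = x/8 − (54−x)/(2π) = 0 gives x = 4·54/(π+4) ≈ 30.2454.
A'' > 0, so the interior critical point is a minimum; the maximum is at an endpoint. A(0) = 232.0479 and A(54) = 182.2500, so the largest area is 232.0479.

232.0479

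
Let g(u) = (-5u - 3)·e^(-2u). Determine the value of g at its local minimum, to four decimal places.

-3.0535

Differentiating with the product rule gives g'(u) = (10u + 1)·e^(-2u). Since e^(-2u) > 0, the only critical point is u = -1/10.
g''(-1/10) has the same sign as 10 > 0, so this is a local minimum.
g(-1/10) = (-5/2)·e^(1/5) ≈ -3.0535.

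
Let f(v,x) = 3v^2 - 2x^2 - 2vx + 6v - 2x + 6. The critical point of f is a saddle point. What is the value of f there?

∂f/∂v = 6v - 2x + 6 = 0 and ∂f/∂x = -2v - 4x - 2 = 0, so (v, x) = (-1, 0).
The Hessian has f_{vv} = 6, f_{xx} = -4, f_{vx} = -2, giving D = -28 < 0, so the point is a saddle point.
f(-1, 0) = 3.

3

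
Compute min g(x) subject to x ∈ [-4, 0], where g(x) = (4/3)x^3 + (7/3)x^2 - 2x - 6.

-46

The derivative is 4x^2 + (14/3)x - 2, whose only zero in [-4, 0] is x = -3/2.
Candidates: g(-4) = -46,  g(-3/2) = -9/4,  g(0) = -6.
The minimum over the interval is -46, attained at x = -4.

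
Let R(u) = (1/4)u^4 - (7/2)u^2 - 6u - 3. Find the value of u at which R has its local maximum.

-1

Critical points: R'(u) = u^3 - 7u - 6 vanishes at u = -2, -1, 3.
Second-derivative test with R''(u) = 3u^2 - 7: R''(-2) = 5 > 0 ⇒ local minimum; R''(-1) = -4 < 0 ⇒ local maximum; R''(3) = 20 > 0 ⇒ local minimum.
The local maximum is R(-1) = -1/4.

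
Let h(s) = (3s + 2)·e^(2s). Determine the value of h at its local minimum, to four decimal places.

-0.1455

By the product rule, h'(s) = (6s + 7)·e^(2s). Since e^(2s) > 0, the only critical point is s = -7/6.
h''(-7/6) has the same sign as 6 > 0, so this is a local minimum.
h(-7/6) = (-3/2)·e^(-7/3) ≈ -0.1455.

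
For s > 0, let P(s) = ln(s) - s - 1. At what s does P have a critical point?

P'(s) = 1/s − 1 = 0 gives s = 1.
P''(s) = -1/s², which is negative for s > 0, so this is a local maximum.
P(1) = 1·ln(1) - 1 - 1 ≈ -2.0000.

1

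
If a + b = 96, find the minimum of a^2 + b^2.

With a + b = 96, a^2 + b^2 = a^2 + (96 − a)^2.
The derivative 2a − 2(96 − a) = 4a − 192 vanishes at a = 48; second derivative 4 > 0, a minimum.
The minimum is 2·(48)^2 = 4608.

4608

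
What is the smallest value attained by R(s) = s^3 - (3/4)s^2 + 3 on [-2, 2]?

R'(s) = 3s^2 - (3/2)s, which vanishes at s = 0 and s = 1/2.
Candidates: R(-2) = -8,  R(0) = 3,  R(1/2) = 47/16,  R(2) = 8.
Hence the absolute minimum is -8 at s = -2.

-8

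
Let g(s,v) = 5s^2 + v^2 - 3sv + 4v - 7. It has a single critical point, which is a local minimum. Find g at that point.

∂g/∂s = 10s - 3v = 0 and ∂g/∂v = -3s + 2v + 4 = 0, so (s, v) = (-12/11, -40/11).
The Hessian has g_{ss} = 10, g_{vv} = 2, g_{sv} = -3, giving D = 11 > 0 with g_{ss} > 0, so the point is a local minimum.
g(-12/11, -40/11) = -157/11.

-157/11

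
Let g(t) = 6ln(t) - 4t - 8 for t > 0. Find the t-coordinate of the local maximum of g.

3/2

g'(t) = 6/t − 4 = 0 gives t = 3/2.
g''(t) = -6/t², which is negative for t > 0, so this is a local maximum.
g(3/2) = 6·ln(3/2) - 6 - 8 ≈ -11.5672.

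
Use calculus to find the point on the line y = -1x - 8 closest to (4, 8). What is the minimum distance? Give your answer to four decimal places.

Minimize D(x)^2 = (x - 4)^2 + (-x - 16)^2.
d/dx[D^2] = 2(x - 4) + 2·(-1)·(-x - 16) = 0 ⇒ x = -6.
Then y = -2 and the distance is √(200) ≈ 14.1421.

14.1421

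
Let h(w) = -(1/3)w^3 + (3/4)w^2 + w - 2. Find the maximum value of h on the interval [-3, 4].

43/4

The derivative is -w^2 + (3/2)w + 1, which vanishes at w = -1/2 and w = 2.
Candidates: h(-3) = 43/4,  h(-1/2) = -109/48,  h(2) = 1/3,  h(4) = -22/3.
The maximum over the interval is 43/4, attained at w = -3.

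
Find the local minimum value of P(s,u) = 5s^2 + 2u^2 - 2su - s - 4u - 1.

∂P/∂s = 10s - 2u - 1 = 0 and ∂P/∂u = -2s + 4u - 4 = 0, so (s, u) = (1/3, 7/6).
The Hessian has P_{ss} = 10, P_{uu} = 4, P_{su} = -2, giving D = 36 > 0 with P_{ss} > 0, so the point is a local minimum.
P(1/3, 7/6) = -7/2.

-7/2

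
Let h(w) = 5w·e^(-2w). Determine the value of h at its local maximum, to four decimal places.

0.9197

h'(w) = 5·e^(-2w) + (5w)·(-2)·e^(-2w) = (-10w + 5)·e^(-2w). Since e^(-2w) > 0, the only critical point is w = 1/2.
h''(1/2) has the same sign as -10 < 0, so this is a local maximum.
h(1/2) = (5/2)·e^(-1) ≈ 0.9197.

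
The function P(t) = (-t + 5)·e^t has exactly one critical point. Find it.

4

P'(t) = (-1)·e^t + (-t + 5)·1·e^t = (-t + 4)·e^t. Since e^t > 0, the only critical point is t = 4.
P''(4) has the same sign as -1 < 0, so this is a local maximum.
P(4) = (1)·e^(4) ≈ 54.5982.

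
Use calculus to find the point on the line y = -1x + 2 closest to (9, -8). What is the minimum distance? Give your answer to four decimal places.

Minimize D(x)^2 = (x - 9)^2 + (-x + 10)^2.
d/dx[D^2] = 2(x - 9) + 2·(-1)·(-x + 10) = 0 ⇒ x = 19/2.
Then y = -15/2 and the distance is √(1/2) ≈ 0.7071.

0.7071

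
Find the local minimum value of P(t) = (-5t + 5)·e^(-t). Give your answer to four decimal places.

-0.6767

P'(t) = (-5)·e^(-t) + (-5t + 5)·(-1)·e^(-t) = (5t - 10)·e^(-t). Since e^(-t) > 0, the only critical point is t = 2.
P''(2) has the same sign as 5 > 0, so this is a local minimum.
P(2) = (-5)·e^(-2) ≈ -0.6767.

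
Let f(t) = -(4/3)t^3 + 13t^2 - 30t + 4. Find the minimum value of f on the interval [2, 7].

-79/3

Differentiating, f'(t) = -4t^2 + 26t - 30; whose only zero in [2, 7] is t = 5.
Compare values at every candidate in [2, 7]: f(2) = -44/3, f(5) = 37/3, f(7) = -79/3.
Hence the absolute minimum is -79/3 at t = 7.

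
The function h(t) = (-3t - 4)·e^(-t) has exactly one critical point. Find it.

-1/3

h'(t) = (-3)·e^(-t) + (-3t - 4)·(-1)·e^(-t) = (3t + 1)·e^(-t). Since e^(-t) > 0, the only critical point is t = -1/3.
h''(-1/3) has the same sign as 3 > 0, so this is a local minimum.
h(-1/3) = (-3)·e^(1/3) ≈ -4.1868.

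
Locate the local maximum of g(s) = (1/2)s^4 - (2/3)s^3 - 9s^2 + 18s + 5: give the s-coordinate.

1

g'(s) = 2s^3 - 2s^2 - 18s + 18 = 0 at s = -3, 1, 3.
Second-derivative test with g''(s) = 6s^2 - 4s - 18: g''(-3) = 48 > 0 ⇒ local minimum; g''(1) = -16 < 0 ⇒ local maximum; g''(3) = 24 > 0 ⇒ local minimum.
So the local maximum value is g(1) = 83/6.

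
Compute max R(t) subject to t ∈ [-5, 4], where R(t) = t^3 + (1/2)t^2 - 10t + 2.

R'(t) = 3t^2 + t - 10, which vanishes at t = -2 and t = 5/3.
Compare values at every candidate in [-5, 4]: R(-5) = -121/2,  R(-2) = 16,  R(5/3) = -467/54,  R(4) = 34.
Hence the absolute maximum is 34 at t = 4.

34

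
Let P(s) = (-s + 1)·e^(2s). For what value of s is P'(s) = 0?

1/2

Differentiating with the product rule gives P'(s) = (-2s + 1)·e^(2s). Since e^(2s) > 0, the only critical point is s = 1/2.
P''(1/2) has the same sign as -2 < 0, so this is a local maximum.
P(1/2) = (1/2)·e^(1) ≈ 1.3591.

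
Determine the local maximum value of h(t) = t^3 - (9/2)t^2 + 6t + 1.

h'(t) = 3t^2 - 9t + 6. Setting h'(t) = 0 gives t ∈ {1, 2}.
Second-derivative test with h''(t) = 6t - 9: h''(1) = -3 < 0 ⇒ local maximum; h''(2) = 3 > 0 ⇒ local minimum.
The local maximum is h(1) = 7/2.

7/2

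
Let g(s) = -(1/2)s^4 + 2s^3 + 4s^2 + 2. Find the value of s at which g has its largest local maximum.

g'(s) = -2s^3 + 6s^2 + 8s. Setting g'(s) = 0 gives s ∈ {-1, 0, 4}.
Second-derivative test with g''(s) = -6s^2 + 12s + 8: g''(-1) = -10 < 0 ⇒ local maximum; g''(0) = 8 > 0 ⇒ local minimum; g''(4) = -40 < 0 ⇒ local maximum.
Thus g has its largest local maximum at s = 4, with value 66.

4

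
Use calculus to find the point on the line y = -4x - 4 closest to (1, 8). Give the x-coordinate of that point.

-47/17

Minimize D(x)^2 = (x - 1)^2 + (-4x - 12)^2.
d/dx[D^2] = 2(x - 1) + 2·(-4)·(-4x - 12) = 0 ⇒ x = -47/17.
Then y = 120/17 and the distance is √(256/17) ≈ 3.8806.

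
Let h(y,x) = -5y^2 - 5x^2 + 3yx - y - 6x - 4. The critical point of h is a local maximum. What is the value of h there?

-23/13

∂h/∂y = -10y + 3x - 1 = 0 and ∂h/∂x = 3y - 10x - 6 = 0, so (y, x) = (-4/13, -9/13).
The Hessian has h_{yy} = -10, h_{xx} = -10, h_{yx} = 3, giving D = 91 > 0 with h_{yy} < 0, so the point is a local maximum.
h(-4/13, -9/13) = -23/13.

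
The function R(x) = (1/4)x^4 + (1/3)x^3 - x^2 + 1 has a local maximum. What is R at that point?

1

R'(x) = x^3 + x^2 - 2x. Setting R'(x) = 0 gives x ∈ {-2, 0, 1}.
Since R''(x) = 3x^2 + 2x - 2, we get R''(-2) = 6 > 0 ⇒ local minimum; R''(0) = -2 < 0 ⇒ local maximum; R''(1) = 3 > 0 ⇒ local minimum.
Thus R has its local maximum at x = 0, with value 1.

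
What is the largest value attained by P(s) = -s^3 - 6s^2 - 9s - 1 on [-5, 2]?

The derivative is -3s^2 - 12s - 9, which vanishes at s = -3 and s = -1.
Evaluating at the critical points and endpoints: P(-5) = 19,  P(-3) = -1,  P(-1) = 3,  P(2) = -51.
Hence the absolute maximum is 19 at s = -5.

19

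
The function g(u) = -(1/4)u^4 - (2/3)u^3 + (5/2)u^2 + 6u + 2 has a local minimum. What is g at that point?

Critical points: g'(u) = -u^3 - 2u^2 + 5u + 6 vanishes at u = -3, -1, 2.
g''(u) = -3u^2 - 4u + 5. g''(-3) = -10 < 0 ⇒ local maximum; g''(-1) = 6 > 0 ⇒ local minimum; g''(2) = -15 < 0 ⇒ local maximum.
So the local minimum value is g(-1) = -13/12.

-13/12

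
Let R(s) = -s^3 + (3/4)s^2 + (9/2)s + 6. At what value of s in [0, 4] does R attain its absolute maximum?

Differentiating, R'(s) = -3s^2 + (3/2)s + 9/2; whose only zero in [0, 4] is s = 3/2.
Compare values at every candidate in [0, 4]: R(0) = 6,  R(3/2) = 177/16,  R(4) = -28.
Hence the absolute maximum is 177/16 at s = 3/2.

3/2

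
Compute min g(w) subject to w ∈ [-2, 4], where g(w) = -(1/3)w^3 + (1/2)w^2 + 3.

g'(w) = -w^2 + w, which vanishes at w = 0 and w = 1.
Candidates: g(-2) = 23/3, g(0) = 3, g(1) = 19/6, g(4) = -31/3.
So the minimum is g(4) = -31/3.

-31/3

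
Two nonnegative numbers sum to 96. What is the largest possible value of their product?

With x + y = 96, the product is P(x) = x(96 − x).
P'(x) = 96 − 2x = 0 gives x = 48; P'' = −2 < 0, so this is the maximum.
P = 48·48 = 2304.

2304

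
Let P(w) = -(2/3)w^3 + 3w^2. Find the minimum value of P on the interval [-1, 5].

-25/3

The derivative is -2w^2 + 6w, which vanishes at w = 0 and w = 3.
Evaluating at the critical points and endpoints: P(-1) = 11/3; P(0) = 0; P(3) = 9; P(5) = -25/3.
Hence the absolute minimum is -25/3 at w = 5.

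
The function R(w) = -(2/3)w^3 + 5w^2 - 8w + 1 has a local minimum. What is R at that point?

-8/3

Critical points: R'(w) = -2w^2 + 10w - 8 vanishes at w = 1, 4.
Second-derivative test with R''(w) = -4w + 10: R''(1) = 6 > 0 ⇒ local minimum; R''(4) = -6 < 0 ⇒ local maximum.
The local minimum is R(1) = -8/3.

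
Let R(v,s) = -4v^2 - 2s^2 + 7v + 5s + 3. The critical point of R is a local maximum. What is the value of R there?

147/16

∂R/∂v = -8v + 7 = 0 and ∂R/∂s = -4s + 5 = 0, so (v, s) = (7/8, 5/4).
The Hessian has R_{vv} = -8, R_{ss} = -4, R_{vs} = 0, giving D = 32 > 0 with R_{vv} < 0, so the point is a local maximum.
R(7/8, 5/4) = 147/16.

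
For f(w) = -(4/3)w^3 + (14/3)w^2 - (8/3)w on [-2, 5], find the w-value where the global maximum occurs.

-2

f'(w) = -4w^2 + (28/3)w - 8/3, which vanishes at w = 1/3 and w = 2.
Compare values at every candidate in [-2, 5]: f(-2) = 104/3, f(1/3) = -34/81, f(2) = 8/3, f(5) = -190/3.
So the maximum is f(-2) = 104/3.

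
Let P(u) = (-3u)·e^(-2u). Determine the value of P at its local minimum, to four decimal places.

-0.5518

By the product rule, P'(u) = (6u - 3)·e^(-2u). Since e^(-2u) > 0, the only critical point is u = 1/2.
P''(1/2) has the same sign as 6 > 0, so this is a local minimum.
P(1/2) = (-3/2)·e^(-1) ≈ -0.5518.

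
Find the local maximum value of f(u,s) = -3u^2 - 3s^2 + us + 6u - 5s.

∂f/∂u = -6u + s + 6 = 0 and ∂f/∂s = u - 6s - 5 = 0, so (u, s) = (31/35, -24/35).
The Hessian has f_{uu} = -6, f_{ss} = -6, f_{us} = 1, giving D = 35 > 0 with f_{uu} < 0, so the point is a local maximum.
f(31/35, -24/35) = 153/35.

153/35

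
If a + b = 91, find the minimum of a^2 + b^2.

With a + b = 91, a^2 + b^2 = a^2 + (91 − a)^2.
The derivative 2a − 2(91 − a) = 4a − 182 vanishes at a = 91/2; second derivative 4 > 0, a minimum.
The minimum is 2·(91/2)^2 = 8281/2.

8281/2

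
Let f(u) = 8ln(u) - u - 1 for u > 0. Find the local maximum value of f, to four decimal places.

7.6355

f'(u) = 8/u − 1 = 0 gives u = 8.
f''(u) = -8/u², which is negative for u > 0, so this is a local maximum.
f(8) = 8·ln(8) - 8 - 1 ≈ 7.6355.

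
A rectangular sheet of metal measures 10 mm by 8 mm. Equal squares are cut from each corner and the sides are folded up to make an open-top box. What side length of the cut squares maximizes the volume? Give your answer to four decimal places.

1.4725

With cut size x, the volume is V(x) = x(10 − 2x)(8 − 2x) for 0 < x < 4.
V'(x) = 12x^2 − 72x + 80. Setting V'(x) = 0 gives x ≈ 1.4725 (the root in (0, 4)).
V''(x) = 24x − 72 is negative there, so this is the maximum; V ≈ 52.5138.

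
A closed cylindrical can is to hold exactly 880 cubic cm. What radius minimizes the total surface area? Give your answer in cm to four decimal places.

With radius r and height h, πr²h = 880 so h = 880/(πr²), and S(r) = 2πr² + 2πrh = 2πr² + 2·880/r.
S'(r) = 4πr − 2·880/r² = 0 ⇒ r³ = 880/(2π), so r ≈ 5.1932 and h = 2r ≈ 10.3864.
S''(r) = 4π + 4·880/r³ > 0, so this is the minimum; S ≈ 508.3580.

5.1932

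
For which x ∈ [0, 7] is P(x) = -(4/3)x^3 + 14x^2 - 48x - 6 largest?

0

The derivative is -4x^2 + 28x - 48, which vanishes at x = 3 and x = 4.
Candidates: P(0) = -6, P(3) = -60, P(4) = -178/3, P(7) = -340/3.
So the maximum is P(0) = -6.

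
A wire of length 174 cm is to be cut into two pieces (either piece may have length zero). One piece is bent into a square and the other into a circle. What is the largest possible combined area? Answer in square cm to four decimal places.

Let x be the length used for the square. Square side x/4; circle radius (174−x)/(2π).
A(x) = (x/4)² + π·((174−x)/(2π))² = x²/16 + (174−x)²/(4π) for 0 ≤ x ≤ 174. A'(x) = x/8 − (174−x)/(2π) = 0 gives x = 4·174/(π+4) ≈ 97.4573.
A'' > 0, so the interior critical point is a minimum; the maximum is at an endpoint. A(0) = 2409.2875 and A(174) = 1892.2500, so the largest area is 2409.2875.

2409.2875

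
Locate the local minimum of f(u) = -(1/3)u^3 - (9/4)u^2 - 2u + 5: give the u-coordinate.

-4

Critical points: f'(u) = -u^2 - (9/2)u - 2 vanishes at u = -4, -1/2.
Second-derivative test with f''(u) = -2u - 9/2: f''(-4) = 7/2 > 0 ⇒ local minimum; f''(-1/2) = -7/2 < 0 ⇒ local maximum.
Thus f has its local minimum at u = -4, with value -5/3.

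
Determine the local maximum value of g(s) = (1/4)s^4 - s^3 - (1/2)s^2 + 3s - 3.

-5/4

g'(s) = s^3 - 3s^2 - s + 3 = 0 at s = -1, 1, 3.
g''(s) = 3s^2 - 6s - 1. g''(-1) = 8 > 0 ⇒ local minimum; g''(1) = -4 < 0 ⇒ local maximum; g''(3) = 8 > 0 ⇒ local minimum.
Thus g has its local maximum at s = 1, with value -5/4.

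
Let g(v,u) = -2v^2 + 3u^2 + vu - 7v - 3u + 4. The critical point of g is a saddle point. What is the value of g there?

208/25

∂g/∂v = -4v + u - 7 = 0 and ∂g/∂u = v + 6u - 3 = 0, so (v, u) = (-39/25, 19/25).
The Hessian has g_{vv} = -4, g_{uu} = 6, g_{vu} = 1, giving D = -25 < 0, so the point is a saddle point.
g(-39/25, 19/25) = 208/25.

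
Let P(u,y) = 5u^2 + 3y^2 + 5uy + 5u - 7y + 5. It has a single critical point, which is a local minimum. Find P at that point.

∂P/∂u = 10u + 5y + 5 = 0 and ∂P/∂y = 5u + 6y - 7 = 0, so (u, y) = (-13/7, 19/7).
The Hessian has P_{uu} = 10, P_{yy} = 6, P_{uy} = 5, giving D = 35 > 0 with P_{uu} > 0, so the point is a local minimum.
P(-13/7, 19/7) = -64/7.

-64/7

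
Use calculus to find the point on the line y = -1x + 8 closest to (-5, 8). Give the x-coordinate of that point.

Minimize D(x)^2 = (x + 5)^2 + (-x)^2.
d/dx[D^2] = 2(x + 5) + 2·(-1)·(-x) = 0 ⇒ x = -5/2.
Then y = 21/2 and the distance is √(25/2) ≈ 3.5355.

-5/2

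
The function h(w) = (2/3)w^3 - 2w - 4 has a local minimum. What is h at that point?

-16/3

h'(w) = 2w^2 - 2. Setting h'(w) = 0 gives w ∈ {-1, 1}.
Second-derivative test with h''(w) = 4w: h''(-1) = -4 < 0 ⇒ local maximum; h''(1) = 4 > 0 ⇒ local minimum.
The local minimum is h(1) = -16/3.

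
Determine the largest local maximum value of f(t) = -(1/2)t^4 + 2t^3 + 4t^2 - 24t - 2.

f'(t) = -2t^3 + 6t^2 + 8t - 24. Setting f'(t) = 0 gives t ∈ {-2, 2, 3}.
Second-derivative test with f''(t) = -6t^2 + 12t + 8: f''(-2) = -40 < 0 ⇒ local maximum; f''(2) = 8 > 0 ⇒ local minimum; f''(3) = -10 < 0 ⇒ local maximum.
So the largest local maximum value is f(-2) = 38.

38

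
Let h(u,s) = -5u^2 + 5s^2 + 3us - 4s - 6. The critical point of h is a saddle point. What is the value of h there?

∂h/∂u = -10u + 3s = 0 and ∂h/∂s = 3u + 10s - 4 = 0, so (u, s) = (12/109, 40/109).
The Hessian has h_{uu} = -10, h_{ss} = 10, h_{us} = 3, giving D = -109 < 0, so the point is a saddle point.
h(12/109, 40/109) = -734/109.

-734/109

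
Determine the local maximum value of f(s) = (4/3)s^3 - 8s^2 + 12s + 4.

28/3

f'(s) = 4s^2 - 16s + 12 = 0 at s = 1, 3.
Second-derivative test with f''(s) = 8s - 16: f''(1) = -8 < 0 ⇒ local maximum; f''(3) = 8 > 0 ⇒ local minimum.
So the local maximum value is f(1) = 28/3.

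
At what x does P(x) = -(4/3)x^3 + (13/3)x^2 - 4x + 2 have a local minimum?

2/3

P'(x) = -4x^2 + (26/3)x - 4 = 0 at x = 2/3, 3/2.
Since P''(x) = -8x + 26/3, we get P''(2/3) = 10/3 > 0 ⇒ local minimum; P''(3/2) = -10/3 < 0 ⇒ local maximum.
Thus P has its local minimum at x = 2/3, with value 70/81.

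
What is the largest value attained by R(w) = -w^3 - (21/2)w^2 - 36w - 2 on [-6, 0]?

The derivative is -3w^2 - 21w - 36, which vanishes at w = -4 and w = -3.
Candidates: R(-6) = 52, R(-4) = 38, R(-3) = 77/2, R(0) = -2.
The maximum over the interval is 52, attained at w = -6.

52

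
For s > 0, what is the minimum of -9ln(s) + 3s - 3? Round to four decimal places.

P'(s) = -9/s + 3 = 0 gives s = 3.
P''(s) = 9/s², which is positive for s > 0, so this is a local minimum.
P(3) = -9·ln(3) + 9 - 3 ≈ -3.8875.

-3.8875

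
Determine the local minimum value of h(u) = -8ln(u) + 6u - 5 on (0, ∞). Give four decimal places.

h'(u) = -8/u + 6 = 0 gives u = 4/3.
h''(u) = 8/u², which is positive for u > 0, so this is a local minimum.
h(4/3) = -8·ln(4/3) + 8 - 5 ≈ 0.6985.

0.6985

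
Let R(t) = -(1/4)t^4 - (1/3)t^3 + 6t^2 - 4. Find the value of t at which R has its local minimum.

Critical points: R'(t) = -t^3 - t^2 + 12t vanishes at t = -4, 0, 3.
R''(t) = -3t^2 - 2t + 12. R''(-4) = -28 < 0 ⇒ local maximum; R''(0) = 12 > 0 ⇒ local minimum; R''(3) = -21 < 0 ⇒ local maximum.
Thus R has its local minimum at t = 0, with value -4.

0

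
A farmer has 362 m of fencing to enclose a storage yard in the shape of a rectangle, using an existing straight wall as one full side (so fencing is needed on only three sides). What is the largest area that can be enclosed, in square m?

32761/2

Let the sides perpendicular to the wall have length x and the parallel side y, so 2x + y = 362 and the area is A = xy = x(362 − 2x).
A'(x) = 362 − 4x = 0 gives x = 181/2, and A''(x) = −4 < 0 confirms a maximum.
Then y = 362 − 2·181/2 = 181 and A = 32761/2.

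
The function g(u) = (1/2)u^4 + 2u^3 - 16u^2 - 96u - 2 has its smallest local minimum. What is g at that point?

Critical points: g'(u) = 2u^3 + 6u^2 - 32u - 96 vanishes at u = -4, -3, 4.
Since g''(u) = 6u^2 + 12u - 32, we get g''(-4) = 16 > 0 ⇒ local minimum; g''(-3) = -14 < 0 ⇒ local maximum; g''(4) = 112 > 0 ⇒ local minimum.
Thus g has its smallest local minimum at u = 4, with value -386.

-386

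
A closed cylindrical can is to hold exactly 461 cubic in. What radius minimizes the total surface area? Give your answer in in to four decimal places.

4.1864

With radius r and height h, πr²h = 461 so h = 461/(πr²), and S(r) = 2πr² + 2πrh = 2πr² + 2·461/r.
S'(r) = 4πr − 2·461/r² = 0 ⇒ r³ = 461/(2π), so r ≈ 4.1864 and h = 2r ≈ 8.3728.
S''(r) = 4π + 4·461/r³ > 0, so this is the minimum; S ≈ 330.3557.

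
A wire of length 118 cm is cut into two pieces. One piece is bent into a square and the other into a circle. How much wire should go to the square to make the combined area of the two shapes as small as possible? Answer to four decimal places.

Let x be the length used for the square. Square side x/4; circle radius (118−x)/(2π).
A(x) = (x/4)² + π·((118−x)/(2π))² = x²/16 + (118−x)²/(4π) for 0 ≤ x ≤ 118. A'(x) = x/8 − (118−x)/(2π) = 0 gives x = 4·118/(π+4) ≈ 66.0917.
A'' = 1/8 + 1/(2π) > 0, so this gives the minimum combined area; x ≈ 66.0917 cm to the square.

66.0917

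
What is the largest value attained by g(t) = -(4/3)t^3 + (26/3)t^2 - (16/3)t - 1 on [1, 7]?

Differentiating, g'(t) = -4t^2 + (52/3)t - 16/3; whose only zero in [1, 7] is t = 4.
Compare values at every candidate in [1, 7]: g(1) = 1; g(4) = 31; g(7) = -71.
The maximum over the interval is 31, attained at t = 4.

31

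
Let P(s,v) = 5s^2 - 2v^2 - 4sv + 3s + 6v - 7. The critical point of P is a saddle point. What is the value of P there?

∂P/∂s = 10s - 4v + 3 = 0 and ∂P/∂v = -4s - 4v + 6 = 0, so (s, v) = (3/14, 9/7).
The Hessian has P_{ss} = 10, P_{vv} = -4, P_{sv} = -4, giving D = -56 < 0, so the point is a saddle point.
P(3/14, 9/7) = -79/28.

-79/28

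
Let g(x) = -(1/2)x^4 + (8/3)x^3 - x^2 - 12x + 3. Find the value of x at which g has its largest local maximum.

g'(x) = -2x^3 + 8x^2 - 2x - 12. Setting g'(x) = 0 gives x ∈ {-1, 2, 3}.
Second-derivative test with g''(x) = -6x^2 + 16x - 2: g''(-1) = -24 < 0 ⇒ local maximum; g''(2) = 6 > 0 ⇒ local minimum; g''(3) = -8 < 0 ⇒ local maximum.
Thus g has its largest local maximum at x = -1, with value 65/6.

-1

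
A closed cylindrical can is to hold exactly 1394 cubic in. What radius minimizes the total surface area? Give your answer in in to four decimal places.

6.0538

With radius r and height h, πr²h = 1394 so h = 1394/(πr²), and S(r) = 2πr² + 2πrh = 2πr² + 2·1394/r.
S'(r) = 4πr − 2·1394/r² = 0 ⇒ r³ = 1394/(2π), so r ≈ 6.0538 and h = 2r ≈ 12.1076.
S''(r) = 4π + 4·1394/r³ > 0, so this is the minimum; S ≈ 690.8065.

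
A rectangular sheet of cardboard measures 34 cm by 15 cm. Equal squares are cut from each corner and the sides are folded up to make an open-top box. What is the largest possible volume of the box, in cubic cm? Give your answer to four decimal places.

759.6878

With cut size x, the volume is V(x) = x(34 − 2x)(15 − 2x) for 0 < x < 7.5.
V'(x) = 12x^2 − 196x + 510. Setting V'(x) = 0 gives x ≈ 3.2479 (the root in (0, 7.5)).
V''(x) = 24x − 196 is negative there, so this is the maximum; V ≈ 759.6878.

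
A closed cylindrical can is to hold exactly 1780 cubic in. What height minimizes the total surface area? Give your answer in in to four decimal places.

13.1354

With radius r and height h, πr²h = 1780 so h = 1780/(πr²), and S(r) = 2πr² + 2πrh = 2πr² + 2·1780/r.
S'(r) = 4πr − 2·1780/r² = 0 ⇒ r³ = 1780/(2π), so r ≈ 6.5677 and h = 2r ≈ 13.1354.
S''(r) = 4π + 4·1780/r³ > 0, so this is the minimum; S ≈ 813.0699.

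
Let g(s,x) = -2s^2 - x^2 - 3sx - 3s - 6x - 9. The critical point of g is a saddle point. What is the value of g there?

-36

∂g/∂s = -4s - 3x - 3 = 0 and ∂g/∂x = -3s - 2x - 6 = 0, so (s, x) = (-12, 15).
The Hessian has g_{ss} = -4, g_{xx} = -2, g_{sx} = -3, giving D = -1 < 0, so the point is a saddle point.
g(-12, 15) = -36.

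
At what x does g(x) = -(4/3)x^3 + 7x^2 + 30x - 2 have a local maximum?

5

Critical points: g'(x) = -4x^2 + 14x + 30 vanishes at x = -3/2, 5.
Since g''(x) = -8x + 14, we get g''(-3/2) = 26 > 0 ⇒ local minimum; g''(5) = -26 < 0 ⇒ local maximum.
The local maximum is g(5) = 469/3.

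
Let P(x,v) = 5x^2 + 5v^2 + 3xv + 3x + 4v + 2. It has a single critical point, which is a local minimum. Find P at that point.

∂P/∂x = 10x + 3v + 3 = 0 and ∂P/∂v = 3x + 10v + 4 = 0, so (x, v) = (-18/91, -31/91).
The Hessian has P_{xx} = 10, P_{vv} = 10, P_{xv} = 3, giving D = 91 > 0 with P_{xx} > 0, so the point is a local minimum.
P(-18/91, -31/91) = 93/91.

93/91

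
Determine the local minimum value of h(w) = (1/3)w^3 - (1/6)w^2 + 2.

h'(w) = w^2 - (1/3)w. Setting h'(w) = 0 gives w ∈ {0, 1/3}.
Second-derivative test with h''(w) = 2w - 1/3: h''(0) = -1/3 < 0 ⇒ local maximum; h''(1/3) = 1/3 > 0 ⇒ local minimum.
Thus h has its local minimum at w = 1/3, with value 323/162.

323/162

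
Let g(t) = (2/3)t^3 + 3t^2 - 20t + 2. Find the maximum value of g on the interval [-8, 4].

281/3

Differentiating, g'(t) = 2t^2 + 6t - 20; which vanishes at t = -5 and t = 2.
Evaluating at the critical points and endpoints: g(-8) = 38/3,  g(-5) = 281/3,  g(2) = -62/3,  g(4) = 38/3.
Hence the absolute maximum is 281/3 at t = -5.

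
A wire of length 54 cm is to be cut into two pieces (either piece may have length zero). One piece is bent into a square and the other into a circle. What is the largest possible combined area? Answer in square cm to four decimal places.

Let x be the length used for the square. Square side x/4; circle radius (54−x)/(2π).
A(x) = (x/4)² + π·((54−x)/(2π))² = x²/16 + (54−x)²/(4π) for 0 ≤ x ≤ 54. A'(x) = x/8 − (54−x)/(2π) = 0 gives x = 4·54/(π+4) ≈ 30.2454.
A'' > 0, so the interior critical point is a minimum; the maximum is at an endpoint. A(0) = 232.0479 and A(54) = 182.2500, so the largest area is 232.0479.

232.0479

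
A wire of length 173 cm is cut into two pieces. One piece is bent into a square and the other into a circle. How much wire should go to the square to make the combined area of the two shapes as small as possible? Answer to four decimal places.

96.8972

Let x be the length used for the square. Square side x/4; circle radius (173−x)/(2π).
A(x) = (x/4)² + π·((173−x)/(2π))² = x²/16 + (173−x)²/(4π) for 0 ≤ x ≤ 173. A'(x) = x/8 − (173−x)/(2π) = 0 gives x = 4·173/(π+4) ≈ 96.8972.
A'' = 1/8 + 1/(2π) > 0, so this gives the minimum combined area; x ≈ 96.8972 cm to the square.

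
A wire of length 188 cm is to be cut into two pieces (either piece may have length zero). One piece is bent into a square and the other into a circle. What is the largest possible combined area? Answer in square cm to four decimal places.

2812.5862

Let x be the length used for the square. Square side x/4; circle radius (188−x)/(2π).
A(x) = (x/4)² + π·((188−x)/(2π))² = x²/16 + (188−x)²/(4π) for 0 ≤ x ≤ 188. A'(x) = x/8 − (188−x)/(2π) = 0 gives x = 4·188/(π+4) ≈ 105.2986.
A'' > 0, so the interior critical point is a minimum; the maximum is at an endpoint. A(0) = 2812.5862 and A(188) = 2209.0000, so the largest area is 2812.5862.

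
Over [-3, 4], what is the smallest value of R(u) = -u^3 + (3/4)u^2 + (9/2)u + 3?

-31

The derivative is -3u^2 + (3/2)u + 9/2, which vanishes at u = -1 and u = 3/2.
Evaluating at the critical points and endpoints: R(-3) = 93/4,  R(-1) = 1/4,  R(3/2) = 129/16,  R(4) = -31.
The minimum over the interval is -31, attained at u = 4.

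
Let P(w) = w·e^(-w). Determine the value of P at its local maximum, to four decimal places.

0.3679

By the product rule, P'(w) = (-w + 1)·e^(-w). Since e^(-w) > 0, the only critical point is w = 1.
P''(1) has the same sign as -1 < 0, so this is a local maximum.
P(1) = (1)·e^(-1) ≈ 0.3679.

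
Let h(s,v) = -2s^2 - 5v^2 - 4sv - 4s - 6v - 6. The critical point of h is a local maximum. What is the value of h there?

-11/3

∂h/∂s = -4s - 4v - 4 = 0 and ∂h/∂v = -4s - 10v - 6 = 0, so (s, v) = (-2/3, -1/3).
The Hessian has h_{ss} = -4, h_{vv} = -10, h_{sv} = -4, giving D = 24 > 0 with h_{ss} < 0, so the point is a local maximum.
h(-2/3, -1/3) = -11/3.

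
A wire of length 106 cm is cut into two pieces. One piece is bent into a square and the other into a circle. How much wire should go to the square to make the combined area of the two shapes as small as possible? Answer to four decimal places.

Let x be the length used for the square. Square side x/4; circle radius (106−x)/(2π).
A(x) = (x/4)² + π·((106−x)/(2π))² = x²/16 + (106−x)²/(4π) for 0 ≤ x ≤ 106. A'(x) = x/8 − (106−x)/(2π) = 0 gives x = 4·106/(π+4) ≈ 59.3705.
A'' = 1/8 + 1/(2π) > 0, so this gives the minimum combined area; x ≈ 59.3705 cm to the square.

59.3705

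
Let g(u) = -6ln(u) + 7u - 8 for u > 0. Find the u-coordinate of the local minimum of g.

6/7

g'(u) = -6/u + 7 = 0 gives u = 6/7.
g''(u) = 6/u², which is positive for u > 0, so this is a local minimum.
g(6/7) = -6·ln(6/7) + 6 - 8 ≈ -1.0751.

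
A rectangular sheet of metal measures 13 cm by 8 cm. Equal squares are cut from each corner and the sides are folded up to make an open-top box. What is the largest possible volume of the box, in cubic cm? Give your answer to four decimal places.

75.2651

With cut size x, the volume is V(x) = x(13 − 2x)(8 − 2x) for 0 < x < 4.
V'(x) = 12x^2 − 84x + 104. Setting V'(x) = 0 gives x ≈ 1.6070 (the root in (0, 4)).
V''(x) = 24x − 84 is negative there, so this is the maximum; V ≈ 75.2651.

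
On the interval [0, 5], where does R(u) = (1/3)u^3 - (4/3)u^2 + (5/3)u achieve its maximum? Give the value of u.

The derivative is u^2 - (8/3)u + 5/3, which vanishes at u = 1 and u = 5/3.
Candidates: R(0) = 0, R(1) = 2/3, R(5/3) = 50/81, R(5) = 50/3.
So the maximum is R(5) = 50/3.

5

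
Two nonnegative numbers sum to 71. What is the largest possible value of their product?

5041/4

With x + y = 71, the product is P(x) = x(71 − x).
P'(x) = 71 − 2x = 0 gives x = 71/2; P'' = −2 < 0, so this is the maximum.
P = 71/2·71/2 = 5041/4.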